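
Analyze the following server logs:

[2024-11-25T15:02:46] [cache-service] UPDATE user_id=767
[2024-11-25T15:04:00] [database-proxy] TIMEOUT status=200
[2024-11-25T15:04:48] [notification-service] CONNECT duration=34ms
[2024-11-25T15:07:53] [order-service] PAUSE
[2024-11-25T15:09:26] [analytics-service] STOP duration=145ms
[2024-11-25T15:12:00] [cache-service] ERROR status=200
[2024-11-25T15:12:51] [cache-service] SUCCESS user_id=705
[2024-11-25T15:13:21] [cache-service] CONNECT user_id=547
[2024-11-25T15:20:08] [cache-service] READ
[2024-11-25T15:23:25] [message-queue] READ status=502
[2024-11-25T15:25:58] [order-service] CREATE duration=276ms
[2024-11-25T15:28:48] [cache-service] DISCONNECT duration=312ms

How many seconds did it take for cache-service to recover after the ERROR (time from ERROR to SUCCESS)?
51

To calculate recovery time:

1. Find ERROR event for cache-service: 2024-11-25T15:12:00
2. Find next SUCCESS event for cache-service: 2024-11-25T15:12:51
3. Recovery time: 2024-11-25T15:12:51 - 2024-11-25T15:12:00 = 51 seconds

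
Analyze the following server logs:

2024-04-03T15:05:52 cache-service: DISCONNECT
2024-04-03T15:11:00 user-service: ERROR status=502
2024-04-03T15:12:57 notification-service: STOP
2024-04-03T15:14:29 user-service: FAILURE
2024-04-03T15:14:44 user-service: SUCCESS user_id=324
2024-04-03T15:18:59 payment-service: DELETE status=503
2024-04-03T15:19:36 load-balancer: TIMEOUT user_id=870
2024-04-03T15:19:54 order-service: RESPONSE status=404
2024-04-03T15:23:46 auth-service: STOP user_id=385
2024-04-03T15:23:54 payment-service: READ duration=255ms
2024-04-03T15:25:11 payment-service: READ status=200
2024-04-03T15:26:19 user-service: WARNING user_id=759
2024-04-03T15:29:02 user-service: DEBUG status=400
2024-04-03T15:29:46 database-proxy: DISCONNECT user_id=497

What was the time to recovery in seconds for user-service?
224

To calculate recovery time:

1. Find ERROR event for user-service: 2024-04-03T15:11:00
2. Find next SUCCESS event for user-service: 2024-04-03T15:14:44
3. Recovery time: 2024-04-03T15:14:44 - 2024-04-03T15:11:00 = 224 seconds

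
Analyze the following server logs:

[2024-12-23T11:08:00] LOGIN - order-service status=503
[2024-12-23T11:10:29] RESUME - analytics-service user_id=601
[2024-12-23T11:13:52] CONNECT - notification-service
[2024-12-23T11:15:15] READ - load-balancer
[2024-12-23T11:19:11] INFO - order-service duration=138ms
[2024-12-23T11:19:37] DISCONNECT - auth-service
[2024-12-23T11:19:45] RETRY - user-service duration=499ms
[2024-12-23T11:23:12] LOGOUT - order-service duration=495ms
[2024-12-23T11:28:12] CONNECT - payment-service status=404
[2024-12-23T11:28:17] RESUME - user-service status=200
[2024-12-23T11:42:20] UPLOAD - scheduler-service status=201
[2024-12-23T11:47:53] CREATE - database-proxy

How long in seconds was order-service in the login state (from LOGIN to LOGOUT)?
912

To calculate state duration:

1. Find LOGIN event for order-service: 2024-12-23T11:08:00
2. Find LOGOUT event for order-service: 2024-12-23T11:23:12
3. Calculate duration: 2024-12-23T11:23:12 - 2024-12-23T11:08:00 = 912 seconds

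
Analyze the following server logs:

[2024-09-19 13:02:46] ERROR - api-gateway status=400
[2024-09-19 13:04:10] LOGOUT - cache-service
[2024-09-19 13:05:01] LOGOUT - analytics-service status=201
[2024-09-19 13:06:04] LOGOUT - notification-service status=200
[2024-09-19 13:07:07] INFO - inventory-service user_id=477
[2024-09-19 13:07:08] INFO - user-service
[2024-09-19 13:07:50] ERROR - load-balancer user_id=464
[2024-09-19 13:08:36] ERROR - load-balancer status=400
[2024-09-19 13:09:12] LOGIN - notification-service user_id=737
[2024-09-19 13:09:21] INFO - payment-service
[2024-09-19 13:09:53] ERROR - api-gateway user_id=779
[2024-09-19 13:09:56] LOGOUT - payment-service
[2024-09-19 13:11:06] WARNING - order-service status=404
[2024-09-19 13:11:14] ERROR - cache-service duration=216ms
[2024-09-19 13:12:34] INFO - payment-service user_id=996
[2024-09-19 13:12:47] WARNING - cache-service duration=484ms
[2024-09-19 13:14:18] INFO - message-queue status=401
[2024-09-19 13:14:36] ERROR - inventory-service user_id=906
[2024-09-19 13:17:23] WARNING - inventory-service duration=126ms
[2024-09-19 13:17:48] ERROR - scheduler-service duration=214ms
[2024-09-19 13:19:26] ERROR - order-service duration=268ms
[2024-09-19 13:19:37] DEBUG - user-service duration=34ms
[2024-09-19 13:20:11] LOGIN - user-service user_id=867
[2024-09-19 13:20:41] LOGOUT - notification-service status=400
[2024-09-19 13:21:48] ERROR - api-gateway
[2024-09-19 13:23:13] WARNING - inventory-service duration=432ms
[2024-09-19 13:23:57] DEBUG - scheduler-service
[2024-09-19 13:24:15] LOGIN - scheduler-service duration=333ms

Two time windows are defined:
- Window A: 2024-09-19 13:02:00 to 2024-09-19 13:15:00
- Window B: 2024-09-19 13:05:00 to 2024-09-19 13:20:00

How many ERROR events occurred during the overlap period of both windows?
5

To find overlap events:

1. Window A: 2024-09-19 13:02:00 to 2024-09-19 13:15:00
2. Window B: 2024-09-19 13:05:00 to 2024-09-19 13:20:00
3. Overlap period: 2024-09-19 13:05:00 to 2024-09-19 13:15:00
4. Count ERROR events in overlap: 5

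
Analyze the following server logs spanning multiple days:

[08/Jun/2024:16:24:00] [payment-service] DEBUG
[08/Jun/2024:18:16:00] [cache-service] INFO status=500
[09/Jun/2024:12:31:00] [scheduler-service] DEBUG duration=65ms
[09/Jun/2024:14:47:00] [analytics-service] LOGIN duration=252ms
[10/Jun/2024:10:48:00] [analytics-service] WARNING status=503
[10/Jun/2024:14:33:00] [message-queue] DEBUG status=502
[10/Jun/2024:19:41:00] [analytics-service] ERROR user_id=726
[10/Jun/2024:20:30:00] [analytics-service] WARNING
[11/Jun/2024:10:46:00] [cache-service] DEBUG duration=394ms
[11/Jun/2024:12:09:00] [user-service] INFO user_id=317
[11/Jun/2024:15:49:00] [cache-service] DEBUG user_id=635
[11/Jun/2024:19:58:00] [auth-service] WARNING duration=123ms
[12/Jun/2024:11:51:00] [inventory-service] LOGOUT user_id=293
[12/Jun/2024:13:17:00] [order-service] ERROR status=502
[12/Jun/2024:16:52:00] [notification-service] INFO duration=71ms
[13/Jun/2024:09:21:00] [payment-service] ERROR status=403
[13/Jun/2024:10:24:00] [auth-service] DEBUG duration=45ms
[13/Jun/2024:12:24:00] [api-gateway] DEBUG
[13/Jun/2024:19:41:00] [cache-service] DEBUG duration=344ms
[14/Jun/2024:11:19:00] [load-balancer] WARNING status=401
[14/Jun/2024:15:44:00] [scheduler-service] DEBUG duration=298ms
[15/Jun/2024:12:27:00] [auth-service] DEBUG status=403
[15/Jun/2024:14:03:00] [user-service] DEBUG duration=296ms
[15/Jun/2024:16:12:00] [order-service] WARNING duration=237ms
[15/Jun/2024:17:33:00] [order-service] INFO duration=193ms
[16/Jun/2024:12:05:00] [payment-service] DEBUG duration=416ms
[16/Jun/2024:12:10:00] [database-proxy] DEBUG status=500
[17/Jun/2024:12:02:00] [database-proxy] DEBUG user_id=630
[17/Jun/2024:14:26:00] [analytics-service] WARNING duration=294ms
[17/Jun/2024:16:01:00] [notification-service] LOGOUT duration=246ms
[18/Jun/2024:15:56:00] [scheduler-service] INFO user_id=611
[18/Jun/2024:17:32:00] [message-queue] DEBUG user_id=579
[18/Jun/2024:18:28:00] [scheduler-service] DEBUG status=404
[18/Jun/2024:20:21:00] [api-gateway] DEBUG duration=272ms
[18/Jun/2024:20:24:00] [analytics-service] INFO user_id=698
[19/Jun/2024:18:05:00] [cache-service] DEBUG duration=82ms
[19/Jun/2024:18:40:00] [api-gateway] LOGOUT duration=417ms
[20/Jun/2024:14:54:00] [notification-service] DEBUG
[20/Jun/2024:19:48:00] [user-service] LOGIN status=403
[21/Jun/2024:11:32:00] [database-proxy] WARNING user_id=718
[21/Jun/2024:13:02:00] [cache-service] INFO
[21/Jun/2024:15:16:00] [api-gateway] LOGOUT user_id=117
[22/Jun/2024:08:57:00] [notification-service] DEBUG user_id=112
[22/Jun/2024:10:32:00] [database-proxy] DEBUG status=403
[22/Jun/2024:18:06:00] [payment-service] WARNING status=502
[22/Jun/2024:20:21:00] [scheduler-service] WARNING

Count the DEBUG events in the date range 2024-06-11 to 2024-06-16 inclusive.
10

To filter by date range:

1. Date range: 2024-06-11 through 2024-06-16, both dates inclusive
2. Filter for DEBUG events whose date falls in this range
3. Count matching events: 10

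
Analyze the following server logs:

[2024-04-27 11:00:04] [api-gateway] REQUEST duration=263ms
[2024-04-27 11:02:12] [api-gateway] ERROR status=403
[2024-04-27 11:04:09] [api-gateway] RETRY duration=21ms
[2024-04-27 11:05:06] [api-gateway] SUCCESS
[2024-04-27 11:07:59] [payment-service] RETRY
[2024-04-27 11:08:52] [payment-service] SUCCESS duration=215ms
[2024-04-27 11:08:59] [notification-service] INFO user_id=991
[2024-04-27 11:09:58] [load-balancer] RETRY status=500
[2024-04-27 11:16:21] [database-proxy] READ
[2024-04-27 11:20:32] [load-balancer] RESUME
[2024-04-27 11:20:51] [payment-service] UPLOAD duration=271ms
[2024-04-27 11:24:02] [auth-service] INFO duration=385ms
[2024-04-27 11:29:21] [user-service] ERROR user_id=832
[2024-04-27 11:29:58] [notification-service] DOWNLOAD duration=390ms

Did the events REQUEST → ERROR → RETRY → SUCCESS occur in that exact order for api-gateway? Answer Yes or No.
Yes

To verify sequence order:

1. Find all events in sequence REQUEST → ERROR → RETRY → SUCCESS for api-gateway
2. Extract their timestamps
3. Check if timestamps are in ascending order
4. Result: Yes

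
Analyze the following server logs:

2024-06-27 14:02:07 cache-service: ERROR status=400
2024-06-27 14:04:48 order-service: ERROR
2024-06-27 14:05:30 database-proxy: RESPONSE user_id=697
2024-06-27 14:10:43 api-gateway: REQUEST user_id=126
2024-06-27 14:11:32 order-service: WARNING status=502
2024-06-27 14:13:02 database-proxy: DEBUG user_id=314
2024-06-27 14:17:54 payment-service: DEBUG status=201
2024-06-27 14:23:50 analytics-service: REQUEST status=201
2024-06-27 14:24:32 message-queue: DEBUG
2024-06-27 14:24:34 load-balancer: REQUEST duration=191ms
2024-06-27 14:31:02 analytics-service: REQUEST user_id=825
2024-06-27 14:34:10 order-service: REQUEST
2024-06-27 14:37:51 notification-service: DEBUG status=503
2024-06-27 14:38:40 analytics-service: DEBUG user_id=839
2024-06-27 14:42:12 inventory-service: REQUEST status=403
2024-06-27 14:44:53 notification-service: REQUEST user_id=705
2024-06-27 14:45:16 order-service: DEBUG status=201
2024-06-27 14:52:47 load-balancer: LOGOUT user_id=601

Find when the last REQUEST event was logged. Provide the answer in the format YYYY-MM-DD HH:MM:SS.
2024-06-27 14:44:53

To find the last event:

1. Filter for all REQUEST events
2. Sort by timestamp
3. Select the last one
4. Timestamp: 2024-06-27 14:44:53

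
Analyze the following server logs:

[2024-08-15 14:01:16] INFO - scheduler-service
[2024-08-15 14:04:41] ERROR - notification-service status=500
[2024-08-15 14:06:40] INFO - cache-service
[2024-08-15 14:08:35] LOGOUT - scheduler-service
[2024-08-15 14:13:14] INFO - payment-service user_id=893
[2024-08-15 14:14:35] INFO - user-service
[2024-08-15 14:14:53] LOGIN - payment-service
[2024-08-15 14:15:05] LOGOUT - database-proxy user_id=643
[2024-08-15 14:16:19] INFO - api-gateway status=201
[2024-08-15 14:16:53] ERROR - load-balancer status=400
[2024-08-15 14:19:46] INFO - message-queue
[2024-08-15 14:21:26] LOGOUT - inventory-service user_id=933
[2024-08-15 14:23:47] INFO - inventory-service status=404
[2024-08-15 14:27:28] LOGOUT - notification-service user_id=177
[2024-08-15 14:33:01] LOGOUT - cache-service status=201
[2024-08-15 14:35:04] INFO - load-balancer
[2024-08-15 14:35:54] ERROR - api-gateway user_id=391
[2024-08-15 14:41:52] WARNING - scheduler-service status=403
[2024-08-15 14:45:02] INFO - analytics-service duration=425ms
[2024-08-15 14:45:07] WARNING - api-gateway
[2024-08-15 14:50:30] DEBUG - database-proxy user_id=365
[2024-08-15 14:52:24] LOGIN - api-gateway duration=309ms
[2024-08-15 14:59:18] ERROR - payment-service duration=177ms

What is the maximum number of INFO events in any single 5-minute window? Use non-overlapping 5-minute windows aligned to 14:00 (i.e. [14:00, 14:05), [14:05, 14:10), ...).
2

To find the burst window:

1. Divide the log period into non-overlapping 5-minute windows starting at 14:00
2. Count INFO events in each window
3. Find the window with maximum count
4. Maximum events in a window: 2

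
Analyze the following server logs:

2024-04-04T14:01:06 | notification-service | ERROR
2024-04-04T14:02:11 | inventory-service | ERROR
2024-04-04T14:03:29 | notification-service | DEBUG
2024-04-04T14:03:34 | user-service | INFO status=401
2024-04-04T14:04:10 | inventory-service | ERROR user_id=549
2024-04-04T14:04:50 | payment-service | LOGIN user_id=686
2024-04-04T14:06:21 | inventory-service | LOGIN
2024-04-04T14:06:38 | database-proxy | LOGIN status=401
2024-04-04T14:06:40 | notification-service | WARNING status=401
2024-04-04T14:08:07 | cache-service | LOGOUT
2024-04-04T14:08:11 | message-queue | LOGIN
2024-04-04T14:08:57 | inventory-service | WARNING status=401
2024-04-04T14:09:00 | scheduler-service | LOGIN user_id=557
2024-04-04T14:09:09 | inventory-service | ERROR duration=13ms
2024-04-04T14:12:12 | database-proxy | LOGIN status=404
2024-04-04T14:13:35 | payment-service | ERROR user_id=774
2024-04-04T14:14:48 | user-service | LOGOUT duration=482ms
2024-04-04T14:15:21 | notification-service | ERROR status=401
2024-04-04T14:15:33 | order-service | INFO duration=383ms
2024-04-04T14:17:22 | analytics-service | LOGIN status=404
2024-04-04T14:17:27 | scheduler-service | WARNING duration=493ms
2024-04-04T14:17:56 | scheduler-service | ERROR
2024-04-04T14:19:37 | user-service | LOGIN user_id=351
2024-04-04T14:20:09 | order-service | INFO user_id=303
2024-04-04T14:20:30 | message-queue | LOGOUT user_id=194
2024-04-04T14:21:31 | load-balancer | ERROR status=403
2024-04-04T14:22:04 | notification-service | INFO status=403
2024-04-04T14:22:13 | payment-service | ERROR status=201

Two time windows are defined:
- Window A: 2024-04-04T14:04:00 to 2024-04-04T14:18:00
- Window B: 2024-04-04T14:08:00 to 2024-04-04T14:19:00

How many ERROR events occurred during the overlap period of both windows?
4

To find overlap events:

1. Window A: 2024-04-04T14:04:00 to 2024-04-04T14:18:00
2. Window B: 2024-04-04T14:08:00 to 2024-04-04T14:19:00
3. Overlap period: 2024-04-04T14:08:00 to 2024-04-04T14:18:00
4. Count ERROR events in overlap: 4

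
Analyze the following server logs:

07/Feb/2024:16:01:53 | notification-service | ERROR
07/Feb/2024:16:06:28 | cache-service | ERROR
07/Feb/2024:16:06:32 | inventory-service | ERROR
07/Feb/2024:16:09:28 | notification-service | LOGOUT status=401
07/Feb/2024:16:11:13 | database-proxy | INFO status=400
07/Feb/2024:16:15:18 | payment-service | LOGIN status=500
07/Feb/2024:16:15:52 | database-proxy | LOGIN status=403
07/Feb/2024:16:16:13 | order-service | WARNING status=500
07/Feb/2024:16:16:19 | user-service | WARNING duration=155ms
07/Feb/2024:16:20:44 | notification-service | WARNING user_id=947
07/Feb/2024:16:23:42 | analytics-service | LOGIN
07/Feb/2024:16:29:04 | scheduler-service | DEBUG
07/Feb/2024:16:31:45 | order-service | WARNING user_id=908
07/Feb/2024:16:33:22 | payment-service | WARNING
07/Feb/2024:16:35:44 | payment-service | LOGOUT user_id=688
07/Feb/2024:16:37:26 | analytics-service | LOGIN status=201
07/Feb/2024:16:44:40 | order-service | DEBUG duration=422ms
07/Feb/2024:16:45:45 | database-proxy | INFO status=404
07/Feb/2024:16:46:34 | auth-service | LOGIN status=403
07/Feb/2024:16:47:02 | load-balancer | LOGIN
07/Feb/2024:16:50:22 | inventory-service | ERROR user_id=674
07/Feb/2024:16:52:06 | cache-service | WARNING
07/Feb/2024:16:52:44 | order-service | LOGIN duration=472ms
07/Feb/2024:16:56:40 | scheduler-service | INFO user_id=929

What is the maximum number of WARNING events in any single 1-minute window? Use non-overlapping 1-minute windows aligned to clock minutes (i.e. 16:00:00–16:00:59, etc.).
2

To find the burst window:

1. Divide the log period into non-overlapping 1-minute windows starting at 16:00
2. Count WARNING events in each window
3. Find the window with maximum count
4. Maximum events in a window: 2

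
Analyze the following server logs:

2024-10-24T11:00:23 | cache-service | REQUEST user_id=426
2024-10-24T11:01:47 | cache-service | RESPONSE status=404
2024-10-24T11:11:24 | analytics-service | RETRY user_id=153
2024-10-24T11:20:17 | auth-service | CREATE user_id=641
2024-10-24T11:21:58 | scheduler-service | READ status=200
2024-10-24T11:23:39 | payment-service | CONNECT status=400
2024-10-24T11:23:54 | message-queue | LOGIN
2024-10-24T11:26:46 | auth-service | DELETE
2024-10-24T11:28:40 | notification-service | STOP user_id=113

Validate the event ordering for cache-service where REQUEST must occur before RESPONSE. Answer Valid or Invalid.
Valid

To validate ordering:

1. Required order: REQUEST → RESPONSE
2. Rule: REQUEST must occur before RESPONSE
3. Check actual order of events for cache-service
4. Result: Valid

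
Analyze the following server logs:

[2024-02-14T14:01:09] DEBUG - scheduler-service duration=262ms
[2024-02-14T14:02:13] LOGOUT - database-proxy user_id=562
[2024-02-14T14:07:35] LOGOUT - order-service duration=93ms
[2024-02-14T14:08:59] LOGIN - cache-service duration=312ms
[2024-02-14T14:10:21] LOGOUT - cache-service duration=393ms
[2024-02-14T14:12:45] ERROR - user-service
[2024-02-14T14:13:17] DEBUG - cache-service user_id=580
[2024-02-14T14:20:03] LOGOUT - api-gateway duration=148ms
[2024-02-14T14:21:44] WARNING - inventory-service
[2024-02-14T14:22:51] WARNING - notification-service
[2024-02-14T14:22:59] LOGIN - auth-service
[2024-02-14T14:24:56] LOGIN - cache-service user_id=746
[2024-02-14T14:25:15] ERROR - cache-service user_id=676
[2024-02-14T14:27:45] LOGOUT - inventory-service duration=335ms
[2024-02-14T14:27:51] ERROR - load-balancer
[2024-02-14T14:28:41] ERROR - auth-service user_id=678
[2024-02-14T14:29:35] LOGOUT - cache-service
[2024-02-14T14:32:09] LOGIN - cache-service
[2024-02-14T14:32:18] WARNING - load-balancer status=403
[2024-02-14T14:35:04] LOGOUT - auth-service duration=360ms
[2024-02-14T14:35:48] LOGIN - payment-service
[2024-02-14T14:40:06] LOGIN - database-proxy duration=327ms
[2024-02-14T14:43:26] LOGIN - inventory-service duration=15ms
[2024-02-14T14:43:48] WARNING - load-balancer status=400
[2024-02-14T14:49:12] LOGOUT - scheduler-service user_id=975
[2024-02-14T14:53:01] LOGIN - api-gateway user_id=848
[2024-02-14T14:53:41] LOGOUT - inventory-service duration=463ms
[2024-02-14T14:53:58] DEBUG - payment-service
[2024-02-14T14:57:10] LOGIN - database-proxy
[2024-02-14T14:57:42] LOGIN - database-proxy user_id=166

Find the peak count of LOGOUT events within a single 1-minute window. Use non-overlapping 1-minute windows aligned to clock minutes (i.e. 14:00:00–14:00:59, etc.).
1

To find the burst window:

1. Divide the log period into non-overlapping 1-minute windows starting at 14:00
2. Count LOGOUT events in each window
3. Find the window with maximum count
4. Maximum events in a window: 1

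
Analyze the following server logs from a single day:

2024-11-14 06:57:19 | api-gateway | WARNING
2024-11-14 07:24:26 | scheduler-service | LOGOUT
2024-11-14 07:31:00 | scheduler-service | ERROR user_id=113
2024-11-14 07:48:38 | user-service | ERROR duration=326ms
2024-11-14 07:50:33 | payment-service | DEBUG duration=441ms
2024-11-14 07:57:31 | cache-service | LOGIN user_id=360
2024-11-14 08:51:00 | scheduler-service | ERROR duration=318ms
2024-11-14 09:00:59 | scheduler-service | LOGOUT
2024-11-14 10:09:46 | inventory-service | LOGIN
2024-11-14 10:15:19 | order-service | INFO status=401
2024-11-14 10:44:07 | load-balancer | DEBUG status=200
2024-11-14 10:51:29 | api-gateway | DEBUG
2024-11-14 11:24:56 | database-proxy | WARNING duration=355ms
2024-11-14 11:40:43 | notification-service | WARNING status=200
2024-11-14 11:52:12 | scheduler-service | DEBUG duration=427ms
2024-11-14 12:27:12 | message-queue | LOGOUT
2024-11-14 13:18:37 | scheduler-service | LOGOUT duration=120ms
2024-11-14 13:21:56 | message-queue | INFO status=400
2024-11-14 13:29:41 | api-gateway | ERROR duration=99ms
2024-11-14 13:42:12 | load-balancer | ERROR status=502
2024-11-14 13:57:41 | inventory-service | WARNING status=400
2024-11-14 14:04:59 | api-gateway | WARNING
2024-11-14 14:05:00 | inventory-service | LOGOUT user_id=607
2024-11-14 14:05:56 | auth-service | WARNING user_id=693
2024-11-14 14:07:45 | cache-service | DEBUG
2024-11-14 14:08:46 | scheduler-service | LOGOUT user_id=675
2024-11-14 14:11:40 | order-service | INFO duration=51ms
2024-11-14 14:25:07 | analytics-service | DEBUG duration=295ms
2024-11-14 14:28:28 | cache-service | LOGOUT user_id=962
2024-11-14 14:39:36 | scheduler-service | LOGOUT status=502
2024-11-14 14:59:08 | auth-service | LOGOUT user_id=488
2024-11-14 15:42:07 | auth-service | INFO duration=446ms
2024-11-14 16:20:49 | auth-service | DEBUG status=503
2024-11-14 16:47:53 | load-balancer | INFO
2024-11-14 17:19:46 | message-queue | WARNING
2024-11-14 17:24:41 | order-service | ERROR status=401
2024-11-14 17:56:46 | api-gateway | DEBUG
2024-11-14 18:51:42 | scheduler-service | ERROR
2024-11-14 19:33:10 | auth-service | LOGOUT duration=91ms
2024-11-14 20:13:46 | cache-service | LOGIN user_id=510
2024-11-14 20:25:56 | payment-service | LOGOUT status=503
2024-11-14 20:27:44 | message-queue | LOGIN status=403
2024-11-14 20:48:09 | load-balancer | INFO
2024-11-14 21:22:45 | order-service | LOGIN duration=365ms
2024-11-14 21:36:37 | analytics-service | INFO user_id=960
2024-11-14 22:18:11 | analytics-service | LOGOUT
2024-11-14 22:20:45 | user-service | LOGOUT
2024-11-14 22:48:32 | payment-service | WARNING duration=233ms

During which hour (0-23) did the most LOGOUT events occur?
14

To find the peak hour:

1. Group all LOGOUT events by hour
2. Count events in each hour
3. Find hour with maximum count
4. Peak hour: 14 (with 5 events)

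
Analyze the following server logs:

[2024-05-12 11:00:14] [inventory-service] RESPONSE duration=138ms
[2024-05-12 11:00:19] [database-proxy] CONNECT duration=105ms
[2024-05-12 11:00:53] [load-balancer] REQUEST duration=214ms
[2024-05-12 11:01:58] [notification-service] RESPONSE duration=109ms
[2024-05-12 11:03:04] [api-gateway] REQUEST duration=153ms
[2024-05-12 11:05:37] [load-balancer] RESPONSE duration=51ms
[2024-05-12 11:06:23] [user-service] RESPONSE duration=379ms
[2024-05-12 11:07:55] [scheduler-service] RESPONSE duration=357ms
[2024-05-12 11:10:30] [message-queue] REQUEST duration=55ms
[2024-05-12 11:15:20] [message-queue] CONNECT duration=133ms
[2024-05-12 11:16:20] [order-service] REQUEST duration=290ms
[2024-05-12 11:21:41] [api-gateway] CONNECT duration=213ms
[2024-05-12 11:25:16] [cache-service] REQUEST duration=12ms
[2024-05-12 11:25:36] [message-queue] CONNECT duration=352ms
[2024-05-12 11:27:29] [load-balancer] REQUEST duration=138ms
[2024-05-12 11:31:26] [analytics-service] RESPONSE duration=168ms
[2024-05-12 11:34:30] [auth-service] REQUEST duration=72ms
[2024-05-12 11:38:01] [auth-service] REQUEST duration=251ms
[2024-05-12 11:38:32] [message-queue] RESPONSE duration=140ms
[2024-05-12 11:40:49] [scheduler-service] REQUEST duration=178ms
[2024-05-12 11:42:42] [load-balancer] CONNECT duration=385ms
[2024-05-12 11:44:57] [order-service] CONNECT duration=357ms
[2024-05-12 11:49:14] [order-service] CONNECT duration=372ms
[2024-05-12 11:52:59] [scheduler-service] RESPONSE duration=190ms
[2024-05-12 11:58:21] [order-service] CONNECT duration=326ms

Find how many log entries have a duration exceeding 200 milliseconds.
11

To count timeouts:

1. Threshold: 200ms
2. Extract duration from each log entry
3. Count entries where duration > 200
4. Timeout count: 11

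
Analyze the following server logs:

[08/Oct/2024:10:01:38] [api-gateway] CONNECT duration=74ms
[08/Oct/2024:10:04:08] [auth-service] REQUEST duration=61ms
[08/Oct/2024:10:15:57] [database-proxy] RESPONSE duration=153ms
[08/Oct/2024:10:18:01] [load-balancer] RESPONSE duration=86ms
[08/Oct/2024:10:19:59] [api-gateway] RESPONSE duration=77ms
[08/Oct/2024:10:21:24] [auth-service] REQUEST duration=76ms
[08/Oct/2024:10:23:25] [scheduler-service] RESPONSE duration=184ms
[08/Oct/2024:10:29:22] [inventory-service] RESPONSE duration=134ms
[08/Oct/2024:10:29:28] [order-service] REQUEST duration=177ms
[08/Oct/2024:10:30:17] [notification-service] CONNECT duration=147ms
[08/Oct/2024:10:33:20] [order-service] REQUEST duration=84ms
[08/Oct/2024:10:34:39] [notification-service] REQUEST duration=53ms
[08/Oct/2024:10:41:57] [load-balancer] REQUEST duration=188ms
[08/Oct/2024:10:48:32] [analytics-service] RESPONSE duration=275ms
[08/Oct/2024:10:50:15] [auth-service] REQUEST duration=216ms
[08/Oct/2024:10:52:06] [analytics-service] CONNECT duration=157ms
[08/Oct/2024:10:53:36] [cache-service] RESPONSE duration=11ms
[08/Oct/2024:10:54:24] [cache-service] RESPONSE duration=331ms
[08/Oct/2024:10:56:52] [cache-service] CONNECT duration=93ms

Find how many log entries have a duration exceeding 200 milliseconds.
3

To count timeouts:

1. Threshold: 200ms
2. Extract duration from each log entry
3. Count entries where duration > 200
4. Timeout count: 3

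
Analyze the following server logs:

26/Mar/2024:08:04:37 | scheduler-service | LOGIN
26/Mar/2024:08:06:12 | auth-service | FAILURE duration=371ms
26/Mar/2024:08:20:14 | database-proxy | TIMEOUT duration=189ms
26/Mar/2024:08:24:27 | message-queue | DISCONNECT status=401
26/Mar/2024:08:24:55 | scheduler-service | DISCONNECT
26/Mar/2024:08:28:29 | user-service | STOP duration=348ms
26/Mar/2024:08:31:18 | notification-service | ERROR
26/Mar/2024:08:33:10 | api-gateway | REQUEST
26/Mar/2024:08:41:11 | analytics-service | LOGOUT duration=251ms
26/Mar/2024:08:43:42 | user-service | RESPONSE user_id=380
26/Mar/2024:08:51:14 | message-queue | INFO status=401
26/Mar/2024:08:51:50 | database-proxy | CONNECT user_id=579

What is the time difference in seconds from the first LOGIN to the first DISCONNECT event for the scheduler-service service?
1218

To find the time between events:

1. Locate the first LOGIN event for scheduler-service: 26/Mar/2024:08:04:37
2. Locate the first DISCONNECT event for scheduler-service: 26/Mar/2024:08:24:55
3. Calculate the difference: 26/Mar/2024:08:24:55 - 26/Mar/2024:08:04:37 = 1218 seconds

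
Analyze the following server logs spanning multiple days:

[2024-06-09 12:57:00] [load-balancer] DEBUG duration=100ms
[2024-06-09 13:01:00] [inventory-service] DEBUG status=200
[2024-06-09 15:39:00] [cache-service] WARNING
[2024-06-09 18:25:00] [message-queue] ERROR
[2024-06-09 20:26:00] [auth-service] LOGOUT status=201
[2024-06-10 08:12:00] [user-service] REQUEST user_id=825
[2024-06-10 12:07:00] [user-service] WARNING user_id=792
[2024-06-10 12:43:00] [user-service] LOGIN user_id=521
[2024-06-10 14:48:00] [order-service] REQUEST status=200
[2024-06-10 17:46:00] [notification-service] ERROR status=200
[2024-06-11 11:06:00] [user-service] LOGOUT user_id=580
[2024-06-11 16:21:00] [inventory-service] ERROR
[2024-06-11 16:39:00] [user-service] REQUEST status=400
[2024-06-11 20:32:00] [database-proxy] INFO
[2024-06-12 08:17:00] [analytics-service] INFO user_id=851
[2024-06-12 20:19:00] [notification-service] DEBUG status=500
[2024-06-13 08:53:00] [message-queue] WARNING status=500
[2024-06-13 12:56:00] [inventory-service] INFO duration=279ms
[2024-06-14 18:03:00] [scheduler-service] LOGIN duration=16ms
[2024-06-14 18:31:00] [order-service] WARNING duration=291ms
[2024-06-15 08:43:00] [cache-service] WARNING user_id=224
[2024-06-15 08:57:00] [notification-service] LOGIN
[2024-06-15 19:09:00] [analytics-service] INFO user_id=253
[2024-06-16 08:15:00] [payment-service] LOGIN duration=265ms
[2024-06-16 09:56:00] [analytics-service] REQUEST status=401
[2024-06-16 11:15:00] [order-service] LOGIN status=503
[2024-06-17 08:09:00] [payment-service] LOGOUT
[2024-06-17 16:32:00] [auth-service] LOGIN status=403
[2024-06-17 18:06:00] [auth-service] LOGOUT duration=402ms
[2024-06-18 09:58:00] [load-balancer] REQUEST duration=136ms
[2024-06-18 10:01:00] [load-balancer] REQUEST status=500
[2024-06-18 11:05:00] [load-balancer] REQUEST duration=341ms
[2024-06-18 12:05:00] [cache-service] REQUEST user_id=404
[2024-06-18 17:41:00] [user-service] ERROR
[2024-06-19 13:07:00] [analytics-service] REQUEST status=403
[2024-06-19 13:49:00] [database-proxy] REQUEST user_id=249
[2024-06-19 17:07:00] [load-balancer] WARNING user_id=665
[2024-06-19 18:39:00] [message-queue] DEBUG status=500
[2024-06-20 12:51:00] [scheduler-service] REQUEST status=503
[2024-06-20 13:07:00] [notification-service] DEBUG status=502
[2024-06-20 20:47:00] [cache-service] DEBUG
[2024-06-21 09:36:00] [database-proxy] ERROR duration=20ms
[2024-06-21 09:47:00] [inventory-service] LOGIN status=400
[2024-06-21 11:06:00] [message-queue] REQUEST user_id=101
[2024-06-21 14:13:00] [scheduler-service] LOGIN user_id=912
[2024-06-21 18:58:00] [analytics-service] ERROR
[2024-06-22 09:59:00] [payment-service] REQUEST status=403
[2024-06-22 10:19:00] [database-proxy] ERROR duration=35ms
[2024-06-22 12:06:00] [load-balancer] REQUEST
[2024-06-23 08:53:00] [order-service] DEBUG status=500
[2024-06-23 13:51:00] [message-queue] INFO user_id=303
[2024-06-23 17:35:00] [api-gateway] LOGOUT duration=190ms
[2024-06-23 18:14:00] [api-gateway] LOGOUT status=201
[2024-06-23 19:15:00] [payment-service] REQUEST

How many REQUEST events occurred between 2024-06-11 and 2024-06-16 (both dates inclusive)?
2

To filter by date range:

1. Date range: 2024-06-11 through 2024-06-16, both dates inclusive
2. Filter for REQUEST events whose date falls in this range
3. Count matching events: 2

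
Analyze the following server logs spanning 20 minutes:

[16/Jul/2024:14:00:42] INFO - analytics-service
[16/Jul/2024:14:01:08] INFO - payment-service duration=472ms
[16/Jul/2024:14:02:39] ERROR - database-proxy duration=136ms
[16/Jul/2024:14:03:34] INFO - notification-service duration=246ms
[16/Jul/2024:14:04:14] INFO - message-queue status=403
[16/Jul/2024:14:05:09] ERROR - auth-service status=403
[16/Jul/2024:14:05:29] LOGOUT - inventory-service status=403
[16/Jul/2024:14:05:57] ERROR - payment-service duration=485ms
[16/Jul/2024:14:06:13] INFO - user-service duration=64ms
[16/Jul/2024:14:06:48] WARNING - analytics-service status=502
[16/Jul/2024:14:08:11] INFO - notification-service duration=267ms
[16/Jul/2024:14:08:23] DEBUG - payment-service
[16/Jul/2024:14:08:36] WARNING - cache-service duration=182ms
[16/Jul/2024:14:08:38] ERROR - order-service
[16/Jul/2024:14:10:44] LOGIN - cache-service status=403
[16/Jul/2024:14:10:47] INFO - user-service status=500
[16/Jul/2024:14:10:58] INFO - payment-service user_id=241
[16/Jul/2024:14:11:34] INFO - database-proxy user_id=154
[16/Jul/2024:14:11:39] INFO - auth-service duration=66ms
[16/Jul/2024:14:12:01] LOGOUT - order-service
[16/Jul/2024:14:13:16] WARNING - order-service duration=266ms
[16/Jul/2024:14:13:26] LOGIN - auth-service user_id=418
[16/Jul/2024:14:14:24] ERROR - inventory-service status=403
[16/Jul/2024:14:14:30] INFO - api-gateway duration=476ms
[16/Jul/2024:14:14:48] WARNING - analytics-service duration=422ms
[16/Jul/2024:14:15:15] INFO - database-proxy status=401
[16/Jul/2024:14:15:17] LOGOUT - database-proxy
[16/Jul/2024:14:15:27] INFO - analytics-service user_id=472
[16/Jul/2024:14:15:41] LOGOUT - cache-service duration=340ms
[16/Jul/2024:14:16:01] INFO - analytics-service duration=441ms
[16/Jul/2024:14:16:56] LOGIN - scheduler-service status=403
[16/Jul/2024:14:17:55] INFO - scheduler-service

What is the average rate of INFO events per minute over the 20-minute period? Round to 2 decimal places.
0.75

To calculate the rate:

1. Count total INFO events: 15
2. Total time period: 20 minutes
3. Rate = 15 / 20 = 0.75 events per minute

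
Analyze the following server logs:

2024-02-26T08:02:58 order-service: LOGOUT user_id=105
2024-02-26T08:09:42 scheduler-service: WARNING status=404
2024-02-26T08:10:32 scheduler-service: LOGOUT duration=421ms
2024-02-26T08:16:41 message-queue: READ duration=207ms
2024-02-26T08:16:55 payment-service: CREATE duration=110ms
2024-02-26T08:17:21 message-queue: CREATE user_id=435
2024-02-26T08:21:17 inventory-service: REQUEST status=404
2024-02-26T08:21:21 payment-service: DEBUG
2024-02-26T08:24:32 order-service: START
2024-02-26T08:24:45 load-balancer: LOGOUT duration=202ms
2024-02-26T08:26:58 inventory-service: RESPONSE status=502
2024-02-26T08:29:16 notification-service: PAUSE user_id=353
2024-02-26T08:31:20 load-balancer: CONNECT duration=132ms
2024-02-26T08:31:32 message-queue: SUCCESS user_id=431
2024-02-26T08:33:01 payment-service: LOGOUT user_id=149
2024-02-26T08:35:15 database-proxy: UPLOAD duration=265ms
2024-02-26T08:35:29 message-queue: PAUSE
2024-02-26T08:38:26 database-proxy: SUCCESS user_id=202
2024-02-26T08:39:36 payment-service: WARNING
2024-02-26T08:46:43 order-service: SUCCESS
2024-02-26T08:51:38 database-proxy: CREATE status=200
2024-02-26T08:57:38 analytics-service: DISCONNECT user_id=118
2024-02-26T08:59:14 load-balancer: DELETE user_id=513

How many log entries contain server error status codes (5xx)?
1

To find matching entries:

1. Pattern to match: server error status codes (5xx)
2. Scan each log entry for the pattern
3. Count matches: 1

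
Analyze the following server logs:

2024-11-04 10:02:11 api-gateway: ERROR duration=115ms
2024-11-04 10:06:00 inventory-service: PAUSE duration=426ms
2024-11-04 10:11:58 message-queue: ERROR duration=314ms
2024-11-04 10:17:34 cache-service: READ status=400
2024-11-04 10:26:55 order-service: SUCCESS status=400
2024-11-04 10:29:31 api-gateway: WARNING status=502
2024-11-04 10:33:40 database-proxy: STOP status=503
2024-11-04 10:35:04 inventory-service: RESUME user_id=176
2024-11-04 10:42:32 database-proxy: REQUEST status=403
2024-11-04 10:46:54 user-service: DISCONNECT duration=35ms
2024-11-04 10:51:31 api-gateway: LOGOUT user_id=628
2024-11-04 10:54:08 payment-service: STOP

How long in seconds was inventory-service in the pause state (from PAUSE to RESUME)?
1744

To calculate state duration:

1. Find PAUSE event for inventory-service: 2024-11-04 10:06:00
2. Find RESUME event for inventory-service: 2024-11-04 10:35:04
3. Calculate duration: 2024-11-04 10:35:04 - 2024-11-04 10:06:00 = 1744 seconds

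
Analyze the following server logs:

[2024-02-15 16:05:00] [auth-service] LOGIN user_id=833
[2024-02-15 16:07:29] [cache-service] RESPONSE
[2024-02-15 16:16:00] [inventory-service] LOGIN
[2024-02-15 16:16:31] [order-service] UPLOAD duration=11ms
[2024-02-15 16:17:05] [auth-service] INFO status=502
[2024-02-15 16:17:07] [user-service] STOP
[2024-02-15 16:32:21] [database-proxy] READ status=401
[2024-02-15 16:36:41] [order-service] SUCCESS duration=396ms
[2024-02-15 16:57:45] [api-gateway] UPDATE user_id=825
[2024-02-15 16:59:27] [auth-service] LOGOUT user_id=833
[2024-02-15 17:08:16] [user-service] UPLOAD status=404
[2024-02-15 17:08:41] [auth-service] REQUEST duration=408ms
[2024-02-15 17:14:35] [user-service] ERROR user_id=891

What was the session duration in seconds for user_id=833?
3267

To calculate session duration:

1. Find LOGIN event for user_id=833: 2024-02-15 16:05:00
2. Find LOGOUT event for user_id=833: 2024-02-15 16:59:27
3. Session duration: 2024-02-15 16:59:27 - 2024-02-15 16:05:00 = 3267 seconds (54 minutes)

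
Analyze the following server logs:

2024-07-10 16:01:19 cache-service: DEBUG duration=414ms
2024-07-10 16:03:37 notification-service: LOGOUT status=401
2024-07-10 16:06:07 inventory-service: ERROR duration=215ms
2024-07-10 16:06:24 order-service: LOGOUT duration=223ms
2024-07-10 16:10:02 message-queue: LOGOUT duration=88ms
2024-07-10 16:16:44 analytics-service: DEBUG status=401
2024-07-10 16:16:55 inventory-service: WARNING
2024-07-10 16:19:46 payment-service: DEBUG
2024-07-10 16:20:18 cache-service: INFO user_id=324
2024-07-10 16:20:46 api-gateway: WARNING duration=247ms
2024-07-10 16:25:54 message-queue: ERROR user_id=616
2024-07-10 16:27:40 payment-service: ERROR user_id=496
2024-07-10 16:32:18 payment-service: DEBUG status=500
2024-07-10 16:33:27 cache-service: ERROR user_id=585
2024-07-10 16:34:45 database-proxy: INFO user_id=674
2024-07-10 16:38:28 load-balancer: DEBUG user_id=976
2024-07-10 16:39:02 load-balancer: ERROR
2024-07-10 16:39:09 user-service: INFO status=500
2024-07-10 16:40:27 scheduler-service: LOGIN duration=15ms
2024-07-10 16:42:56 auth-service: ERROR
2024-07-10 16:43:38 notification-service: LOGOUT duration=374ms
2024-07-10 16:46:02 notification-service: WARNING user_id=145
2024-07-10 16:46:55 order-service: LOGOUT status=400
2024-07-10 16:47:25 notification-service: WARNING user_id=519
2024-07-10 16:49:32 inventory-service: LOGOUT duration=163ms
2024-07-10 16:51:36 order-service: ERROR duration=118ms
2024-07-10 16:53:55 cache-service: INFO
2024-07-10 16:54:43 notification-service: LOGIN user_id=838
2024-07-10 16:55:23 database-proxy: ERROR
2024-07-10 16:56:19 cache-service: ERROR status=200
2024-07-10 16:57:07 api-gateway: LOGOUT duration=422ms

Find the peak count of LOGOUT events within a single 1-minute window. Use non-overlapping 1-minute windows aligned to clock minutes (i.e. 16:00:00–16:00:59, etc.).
1

To find the burst window:

1. Divide the log period into non-overlapping 1-minute windows starting at 16:00
2. Count LOGOUT events in each window
3. Find the window with maximum count
4. Maximum events in a window: 1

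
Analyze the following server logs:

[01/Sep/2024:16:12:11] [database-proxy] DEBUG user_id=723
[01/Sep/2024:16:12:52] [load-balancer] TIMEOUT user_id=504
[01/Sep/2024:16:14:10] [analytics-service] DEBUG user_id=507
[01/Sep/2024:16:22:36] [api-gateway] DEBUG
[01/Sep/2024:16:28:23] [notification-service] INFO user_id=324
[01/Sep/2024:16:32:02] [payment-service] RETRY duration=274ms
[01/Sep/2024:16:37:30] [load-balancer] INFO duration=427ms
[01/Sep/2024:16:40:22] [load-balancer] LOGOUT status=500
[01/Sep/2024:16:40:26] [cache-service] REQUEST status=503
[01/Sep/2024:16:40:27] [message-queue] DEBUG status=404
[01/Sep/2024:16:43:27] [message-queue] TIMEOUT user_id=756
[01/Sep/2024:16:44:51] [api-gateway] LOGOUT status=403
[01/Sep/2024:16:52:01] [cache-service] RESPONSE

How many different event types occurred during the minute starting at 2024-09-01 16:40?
3

To count unique event types:

1. Filter events in the minute starting at 2024-09-01 16:40
2. Extract event types from matching entries
3. Count unique types: 3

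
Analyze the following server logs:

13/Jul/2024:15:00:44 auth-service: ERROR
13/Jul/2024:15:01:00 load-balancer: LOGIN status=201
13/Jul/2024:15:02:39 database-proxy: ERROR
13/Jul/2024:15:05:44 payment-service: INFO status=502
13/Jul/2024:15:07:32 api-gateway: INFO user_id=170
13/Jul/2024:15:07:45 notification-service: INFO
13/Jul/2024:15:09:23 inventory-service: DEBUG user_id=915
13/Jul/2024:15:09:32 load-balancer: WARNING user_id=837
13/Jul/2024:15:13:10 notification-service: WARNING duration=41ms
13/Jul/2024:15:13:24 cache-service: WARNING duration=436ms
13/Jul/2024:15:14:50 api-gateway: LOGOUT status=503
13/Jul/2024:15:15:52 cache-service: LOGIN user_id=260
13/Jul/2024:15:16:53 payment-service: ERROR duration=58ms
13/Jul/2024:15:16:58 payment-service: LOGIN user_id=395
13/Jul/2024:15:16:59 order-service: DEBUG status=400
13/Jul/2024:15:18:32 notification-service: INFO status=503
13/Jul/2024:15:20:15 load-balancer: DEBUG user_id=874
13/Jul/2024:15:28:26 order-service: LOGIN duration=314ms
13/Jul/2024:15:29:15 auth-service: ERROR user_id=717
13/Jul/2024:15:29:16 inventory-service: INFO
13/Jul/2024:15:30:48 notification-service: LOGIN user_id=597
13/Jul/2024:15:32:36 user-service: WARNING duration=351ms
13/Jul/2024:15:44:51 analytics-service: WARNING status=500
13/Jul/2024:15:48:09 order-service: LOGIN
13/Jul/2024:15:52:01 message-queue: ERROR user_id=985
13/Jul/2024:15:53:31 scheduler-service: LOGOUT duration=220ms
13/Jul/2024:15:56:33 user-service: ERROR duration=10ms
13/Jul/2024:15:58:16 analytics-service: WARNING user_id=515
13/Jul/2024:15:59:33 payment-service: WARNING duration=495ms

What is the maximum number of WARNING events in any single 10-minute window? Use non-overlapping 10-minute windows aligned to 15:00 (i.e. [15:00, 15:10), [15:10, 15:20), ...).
2

To find the burst window:

1. Divide the log period into non-overlapping 10-minute windows starting at 15:00
2. Count WARNING events in each window
3. Find the window with maximum count
4. Maximum events in a window: 2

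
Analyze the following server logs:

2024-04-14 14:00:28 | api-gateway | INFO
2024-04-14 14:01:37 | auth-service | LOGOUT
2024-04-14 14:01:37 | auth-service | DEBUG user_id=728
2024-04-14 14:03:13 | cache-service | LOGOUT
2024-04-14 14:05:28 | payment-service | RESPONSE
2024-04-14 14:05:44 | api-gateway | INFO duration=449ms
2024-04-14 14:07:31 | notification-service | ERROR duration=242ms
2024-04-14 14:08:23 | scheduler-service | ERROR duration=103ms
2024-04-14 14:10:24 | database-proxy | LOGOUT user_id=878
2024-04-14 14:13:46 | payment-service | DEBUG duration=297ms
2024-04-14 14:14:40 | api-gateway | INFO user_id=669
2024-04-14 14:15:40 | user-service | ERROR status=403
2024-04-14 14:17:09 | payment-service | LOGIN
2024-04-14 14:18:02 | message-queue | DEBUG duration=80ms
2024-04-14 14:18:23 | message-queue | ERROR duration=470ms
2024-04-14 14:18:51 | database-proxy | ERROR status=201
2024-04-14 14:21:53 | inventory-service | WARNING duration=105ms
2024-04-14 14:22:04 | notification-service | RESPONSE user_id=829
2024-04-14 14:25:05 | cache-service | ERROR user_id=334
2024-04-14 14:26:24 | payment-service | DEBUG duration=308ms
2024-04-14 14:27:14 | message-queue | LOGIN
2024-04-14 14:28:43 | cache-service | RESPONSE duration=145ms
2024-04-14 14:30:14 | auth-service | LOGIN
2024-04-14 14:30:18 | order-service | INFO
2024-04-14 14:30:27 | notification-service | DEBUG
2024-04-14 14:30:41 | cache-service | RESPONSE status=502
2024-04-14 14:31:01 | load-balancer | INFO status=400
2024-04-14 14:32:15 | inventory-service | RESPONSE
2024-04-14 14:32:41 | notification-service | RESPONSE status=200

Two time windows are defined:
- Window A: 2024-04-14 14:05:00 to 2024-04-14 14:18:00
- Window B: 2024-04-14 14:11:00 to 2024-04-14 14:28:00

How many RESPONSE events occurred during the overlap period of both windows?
0

To find overlap events:

1. Window A: 2024-04-14 14:05:00 to 2024-04-14 14:18:00
2. Window B: 2024-04-14 14:11:00 to 2024-04-14 14:28:00
3. Overlap period: 2024-04-14 14:11:00 to 2024-04-14 14:18:00
4. Count RESPONSE events in overlap: 0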